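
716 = 716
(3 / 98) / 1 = 3 / 98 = 0.03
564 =564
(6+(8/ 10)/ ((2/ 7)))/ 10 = 22/ 25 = 0.88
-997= -997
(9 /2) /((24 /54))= 81 /8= 10.12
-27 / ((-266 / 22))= 297 / 133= 2.23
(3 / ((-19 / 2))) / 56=-3 / 532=-0.01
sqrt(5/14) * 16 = 8 * sqrt(70)/7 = 9.56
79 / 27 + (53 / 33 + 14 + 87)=31343 / 297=105.53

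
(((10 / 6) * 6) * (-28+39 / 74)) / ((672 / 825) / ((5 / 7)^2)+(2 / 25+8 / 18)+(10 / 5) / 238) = -129.02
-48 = -48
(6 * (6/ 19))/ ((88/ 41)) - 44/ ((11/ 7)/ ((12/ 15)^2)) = -178039/ 10450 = -17.04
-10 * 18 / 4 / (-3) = 15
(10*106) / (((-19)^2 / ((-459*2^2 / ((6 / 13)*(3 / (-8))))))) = 11244480 / 361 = 31148.14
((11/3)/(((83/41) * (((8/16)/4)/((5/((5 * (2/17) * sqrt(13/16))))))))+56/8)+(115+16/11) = 1358/11+122672 * sqrt(13)/3237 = 260.09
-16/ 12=-4/ 3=-1.33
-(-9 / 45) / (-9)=-1 / 45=-0.02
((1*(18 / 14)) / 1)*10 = 90 / 7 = 12.86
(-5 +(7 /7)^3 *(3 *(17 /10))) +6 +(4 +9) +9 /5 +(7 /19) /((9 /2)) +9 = 51269 /1710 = 29.98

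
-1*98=-98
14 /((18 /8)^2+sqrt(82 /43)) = 2.17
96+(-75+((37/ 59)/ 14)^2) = 14329165/ 682276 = 21.00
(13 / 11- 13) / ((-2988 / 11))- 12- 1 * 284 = -442159 / 1494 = -295.96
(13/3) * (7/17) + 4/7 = 841/357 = 2.36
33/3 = 11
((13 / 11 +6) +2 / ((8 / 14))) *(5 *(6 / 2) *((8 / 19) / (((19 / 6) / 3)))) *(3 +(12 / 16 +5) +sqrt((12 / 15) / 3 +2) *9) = 1425.26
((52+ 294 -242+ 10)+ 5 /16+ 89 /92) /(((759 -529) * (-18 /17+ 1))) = -721191 /84640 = -8.52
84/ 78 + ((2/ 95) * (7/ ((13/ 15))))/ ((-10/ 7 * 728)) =138299/ 128440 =1.08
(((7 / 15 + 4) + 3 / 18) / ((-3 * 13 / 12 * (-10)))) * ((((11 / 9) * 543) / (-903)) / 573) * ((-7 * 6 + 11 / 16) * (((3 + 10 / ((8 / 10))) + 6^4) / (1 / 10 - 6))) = -11158796429 / 6645103920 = -1.68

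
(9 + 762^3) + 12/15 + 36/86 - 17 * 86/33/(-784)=1230561691320277/2781240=442450738.28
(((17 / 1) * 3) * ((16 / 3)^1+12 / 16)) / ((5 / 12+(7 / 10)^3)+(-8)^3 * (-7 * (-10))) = -930750 / 107517721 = -0.01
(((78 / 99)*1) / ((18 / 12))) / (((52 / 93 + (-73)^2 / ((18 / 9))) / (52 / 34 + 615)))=33790744 / 278088261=0.12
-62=-62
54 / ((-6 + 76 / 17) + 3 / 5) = -4590 / 79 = -58.10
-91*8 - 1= -729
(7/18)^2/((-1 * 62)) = -49/20088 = -0.00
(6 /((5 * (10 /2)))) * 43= 258 /25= 10.32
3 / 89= 0.03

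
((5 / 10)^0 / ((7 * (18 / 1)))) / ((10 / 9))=1 / 140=0.01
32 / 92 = 8 / 23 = 0.35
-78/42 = -13/7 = -1.86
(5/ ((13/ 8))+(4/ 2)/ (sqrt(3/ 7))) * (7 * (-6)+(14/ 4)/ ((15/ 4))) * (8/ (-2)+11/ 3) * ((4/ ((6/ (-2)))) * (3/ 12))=-4928/ 351 - 1232 * sqrt(21)/ 405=-27.98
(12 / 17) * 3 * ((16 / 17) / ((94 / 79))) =22752 / 13583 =1.68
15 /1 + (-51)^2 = 2616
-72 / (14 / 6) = -30.86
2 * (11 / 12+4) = 59 / 6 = 9.83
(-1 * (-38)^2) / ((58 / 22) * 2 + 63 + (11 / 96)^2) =-146386944 / 6922547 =-21.15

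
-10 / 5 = -2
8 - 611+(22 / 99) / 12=-32561 / 54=-602.98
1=1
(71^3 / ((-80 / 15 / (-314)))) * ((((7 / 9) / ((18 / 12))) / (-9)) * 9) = -393344189 / 36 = -10926227.47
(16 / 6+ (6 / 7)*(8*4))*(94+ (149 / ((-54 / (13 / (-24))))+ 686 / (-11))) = 37312885 / 37422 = 997.08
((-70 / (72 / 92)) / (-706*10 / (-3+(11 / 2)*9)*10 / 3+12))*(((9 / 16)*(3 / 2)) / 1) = 673785 / 4411264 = 0.15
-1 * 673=-673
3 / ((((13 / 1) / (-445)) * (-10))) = 267 / 26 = 10.27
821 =821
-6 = -6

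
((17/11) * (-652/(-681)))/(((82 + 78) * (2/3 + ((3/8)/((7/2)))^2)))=271558/19913575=0.01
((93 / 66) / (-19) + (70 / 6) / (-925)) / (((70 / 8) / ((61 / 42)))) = -1227991 / 85256325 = -0.01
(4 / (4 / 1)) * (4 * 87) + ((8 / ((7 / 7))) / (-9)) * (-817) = 1074.22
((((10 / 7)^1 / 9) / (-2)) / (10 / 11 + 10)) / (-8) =11 / 12096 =0.00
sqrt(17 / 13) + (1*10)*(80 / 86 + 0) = sqrt(221) / 13 + 400 / 43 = 10.45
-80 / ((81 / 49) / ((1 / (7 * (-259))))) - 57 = -170749 / 2997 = -56.97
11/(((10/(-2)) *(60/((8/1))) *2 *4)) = -11/300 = -0.04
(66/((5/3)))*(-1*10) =-396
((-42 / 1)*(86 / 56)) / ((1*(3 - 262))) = 129 / 518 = 0.25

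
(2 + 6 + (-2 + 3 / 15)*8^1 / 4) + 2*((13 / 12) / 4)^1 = 593 / 120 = 4.94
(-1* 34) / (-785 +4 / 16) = 136 / 3139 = 0.04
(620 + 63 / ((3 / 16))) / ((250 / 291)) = 139098 / 125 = 1112.78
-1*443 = -443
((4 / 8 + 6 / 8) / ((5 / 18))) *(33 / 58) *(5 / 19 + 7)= 20493 / 1102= 18.60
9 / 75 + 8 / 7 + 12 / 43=1.54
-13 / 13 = -1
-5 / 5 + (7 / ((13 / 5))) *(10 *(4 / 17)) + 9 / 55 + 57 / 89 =6641061 / 1081795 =6.14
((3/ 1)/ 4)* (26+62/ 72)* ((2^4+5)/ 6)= 6769/ 96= 70.51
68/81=0.84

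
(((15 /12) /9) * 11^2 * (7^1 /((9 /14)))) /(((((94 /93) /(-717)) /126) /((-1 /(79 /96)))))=73798974480 /3713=19875834.76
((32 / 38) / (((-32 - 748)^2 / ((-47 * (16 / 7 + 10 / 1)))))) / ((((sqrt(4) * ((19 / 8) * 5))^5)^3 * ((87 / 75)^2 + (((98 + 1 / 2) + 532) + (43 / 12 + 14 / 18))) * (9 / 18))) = -34720515620864 / 5962565739898379572893763786099853515625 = -0.00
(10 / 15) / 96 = 1 / 144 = 0.01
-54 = -54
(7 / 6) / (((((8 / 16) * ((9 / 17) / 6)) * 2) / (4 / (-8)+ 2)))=119 / 6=19.83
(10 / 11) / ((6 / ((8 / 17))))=0.07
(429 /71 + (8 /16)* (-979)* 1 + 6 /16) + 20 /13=-3555723 /7384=-481.54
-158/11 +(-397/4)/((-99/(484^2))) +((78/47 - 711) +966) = 1093873079/4653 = 235089.85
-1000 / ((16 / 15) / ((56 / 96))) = -4375 / 8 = -546.88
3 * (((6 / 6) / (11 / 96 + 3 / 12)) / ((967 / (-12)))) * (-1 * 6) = 20736 / 33845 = 0.61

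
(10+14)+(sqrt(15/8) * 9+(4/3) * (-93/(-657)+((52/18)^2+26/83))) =9 * sqrt(30)/4+52612460/1472337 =48.06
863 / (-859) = -863 / 859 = -1.00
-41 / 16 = -2.56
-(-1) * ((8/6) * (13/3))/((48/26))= 169/54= 3.13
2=2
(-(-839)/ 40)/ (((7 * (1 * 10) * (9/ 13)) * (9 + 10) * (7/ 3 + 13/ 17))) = 185419/ 25216800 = 0.01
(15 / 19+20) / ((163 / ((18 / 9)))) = 790 / 3097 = 0.26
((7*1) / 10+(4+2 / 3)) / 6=161 / 180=0.89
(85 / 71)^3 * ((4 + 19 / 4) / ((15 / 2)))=4298875 / 2147466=2.00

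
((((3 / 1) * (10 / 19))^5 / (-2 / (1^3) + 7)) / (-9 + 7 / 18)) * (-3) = 52488000 / 76759069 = 0.68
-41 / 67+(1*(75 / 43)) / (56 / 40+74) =-639526 / 1086137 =-0.59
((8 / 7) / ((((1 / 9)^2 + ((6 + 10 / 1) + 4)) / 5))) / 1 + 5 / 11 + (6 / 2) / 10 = 1298201 / 1248170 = 1.04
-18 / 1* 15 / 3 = -90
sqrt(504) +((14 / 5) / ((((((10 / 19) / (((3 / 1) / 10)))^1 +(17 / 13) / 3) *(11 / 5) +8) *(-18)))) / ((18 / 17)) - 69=-176988311 / 2564622 +6 *sqrt(14)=-46.56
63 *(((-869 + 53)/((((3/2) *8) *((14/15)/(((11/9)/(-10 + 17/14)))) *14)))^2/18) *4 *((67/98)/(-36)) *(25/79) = -1464326875/33205991553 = -0.04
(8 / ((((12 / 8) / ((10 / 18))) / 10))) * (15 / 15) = 800 / 27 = 29.63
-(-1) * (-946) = -946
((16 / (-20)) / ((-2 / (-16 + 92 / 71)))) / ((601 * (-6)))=348 / 213355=0.00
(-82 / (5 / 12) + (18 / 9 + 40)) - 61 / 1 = -1079 / 5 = -215.80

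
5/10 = 1/2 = 0.50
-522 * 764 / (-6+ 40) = -199404 / 17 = -11729.65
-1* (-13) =13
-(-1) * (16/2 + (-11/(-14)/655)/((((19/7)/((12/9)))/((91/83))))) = 24792442/3098805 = 8.00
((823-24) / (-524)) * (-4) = 799 / 131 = 6.10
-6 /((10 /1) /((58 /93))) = -58 /155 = -0.37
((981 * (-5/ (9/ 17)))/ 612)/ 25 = -109/ 180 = -0.61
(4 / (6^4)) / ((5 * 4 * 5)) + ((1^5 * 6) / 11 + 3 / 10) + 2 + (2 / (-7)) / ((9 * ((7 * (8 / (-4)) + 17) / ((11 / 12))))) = 2358239 / 831600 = 2.84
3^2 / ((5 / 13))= 117 / 5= 23.40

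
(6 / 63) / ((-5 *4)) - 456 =-95761 / 210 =-456.00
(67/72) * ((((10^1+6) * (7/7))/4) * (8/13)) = 268/117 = 2.29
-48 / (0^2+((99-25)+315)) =-48 / 389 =-0.12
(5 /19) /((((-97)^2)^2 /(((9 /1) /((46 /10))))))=225 /38687295797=0.00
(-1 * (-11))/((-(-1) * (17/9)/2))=198/17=11.65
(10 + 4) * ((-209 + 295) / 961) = 1.25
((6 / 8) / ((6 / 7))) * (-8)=-7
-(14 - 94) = 80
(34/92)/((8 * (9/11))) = 187/3312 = 0.06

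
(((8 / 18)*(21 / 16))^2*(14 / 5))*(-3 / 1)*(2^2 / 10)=-343 / 300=-1.14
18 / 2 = 9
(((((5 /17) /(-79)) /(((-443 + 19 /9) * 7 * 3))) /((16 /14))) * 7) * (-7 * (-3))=2205 /42632192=0.00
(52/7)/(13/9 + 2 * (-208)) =-36/2009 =-0.02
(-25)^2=625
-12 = -12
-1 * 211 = -211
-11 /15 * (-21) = 15.40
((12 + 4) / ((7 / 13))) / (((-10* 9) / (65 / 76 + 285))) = -112970 / 1197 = -94.38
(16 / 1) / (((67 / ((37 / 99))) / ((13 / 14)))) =3848 / 46431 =0.08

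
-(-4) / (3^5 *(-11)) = -4 / 2673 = -0.00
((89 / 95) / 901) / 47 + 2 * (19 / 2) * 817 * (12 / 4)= 187345457174 / 4022965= 46569.00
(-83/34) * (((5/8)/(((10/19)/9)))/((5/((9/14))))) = -127737/38080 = -3.35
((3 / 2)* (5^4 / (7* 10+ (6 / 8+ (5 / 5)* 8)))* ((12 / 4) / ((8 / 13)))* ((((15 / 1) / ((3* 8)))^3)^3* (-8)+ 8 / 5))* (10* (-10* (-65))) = 65726266896875 / 117440512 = 559655.83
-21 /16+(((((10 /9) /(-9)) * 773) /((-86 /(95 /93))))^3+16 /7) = 9248732757985150931 /3806512775381182608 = 2.43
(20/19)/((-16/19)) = -5/4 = -1.25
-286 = -286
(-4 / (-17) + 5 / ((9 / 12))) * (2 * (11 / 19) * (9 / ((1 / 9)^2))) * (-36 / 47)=-67744512 / 15181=-4462.45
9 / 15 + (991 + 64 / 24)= 14914 / 15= 994.27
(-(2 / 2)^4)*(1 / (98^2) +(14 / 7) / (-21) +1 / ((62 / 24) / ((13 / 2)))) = -2162365 / 893172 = -2.42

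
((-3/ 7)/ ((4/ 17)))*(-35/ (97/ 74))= 9435/ 194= 48.63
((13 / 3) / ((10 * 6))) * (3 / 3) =0.07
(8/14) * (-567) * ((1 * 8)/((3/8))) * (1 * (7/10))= -24192/5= -4838.40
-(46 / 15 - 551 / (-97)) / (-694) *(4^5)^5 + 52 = 7164664057219291844 / 504885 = 14190685120808.29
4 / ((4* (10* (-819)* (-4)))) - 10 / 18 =-18199 / 32760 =-0.56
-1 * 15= -15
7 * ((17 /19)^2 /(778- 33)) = 2023 /268945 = 0.01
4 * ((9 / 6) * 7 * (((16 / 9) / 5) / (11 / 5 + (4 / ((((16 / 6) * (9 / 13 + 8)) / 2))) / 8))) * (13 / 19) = 2632448 / 577923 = 4.56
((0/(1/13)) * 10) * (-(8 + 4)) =0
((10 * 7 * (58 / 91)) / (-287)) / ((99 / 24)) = -4640 / 123123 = -0.04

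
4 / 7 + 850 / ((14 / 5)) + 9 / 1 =2192 / 7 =313.14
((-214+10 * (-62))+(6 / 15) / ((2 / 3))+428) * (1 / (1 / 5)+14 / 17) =-200673 / 85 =-2360.86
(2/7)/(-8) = -0.04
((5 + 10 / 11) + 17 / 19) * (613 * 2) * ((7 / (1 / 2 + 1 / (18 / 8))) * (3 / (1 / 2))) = 1317989232 / 3553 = 370951.09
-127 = -127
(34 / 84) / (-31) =-17 / 1302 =-0.01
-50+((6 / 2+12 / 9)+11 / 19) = -2570 / 57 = -45.09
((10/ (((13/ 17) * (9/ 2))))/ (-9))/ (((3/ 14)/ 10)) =-47600/ 3159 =-15.07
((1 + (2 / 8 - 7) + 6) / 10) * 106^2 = 2809 / 10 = 280.90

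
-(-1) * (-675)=-675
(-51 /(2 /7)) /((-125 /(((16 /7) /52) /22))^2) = -102 /2236609375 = -0.00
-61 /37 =-1.65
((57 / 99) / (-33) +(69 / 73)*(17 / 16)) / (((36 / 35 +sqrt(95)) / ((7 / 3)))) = -307525225 / 12197913684 +10763382875*sqrt(95) / 439124892624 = 0.21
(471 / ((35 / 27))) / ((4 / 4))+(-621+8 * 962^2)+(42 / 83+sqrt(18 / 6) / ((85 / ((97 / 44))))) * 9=873 * sqrt(3) / 3740+21506583296 / 2905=7403299.30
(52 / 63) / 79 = 52 / 4977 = 0.01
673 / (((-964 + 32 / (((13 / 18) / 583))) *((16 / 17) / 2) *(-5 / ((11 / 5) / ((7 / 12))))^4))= 0.02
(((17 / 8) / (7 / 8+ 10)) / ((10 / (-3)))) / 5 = -17 / 1450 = -0.01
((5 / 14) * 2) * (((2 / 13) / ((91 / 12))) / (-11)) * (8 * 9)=-8640 / 91091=-0.09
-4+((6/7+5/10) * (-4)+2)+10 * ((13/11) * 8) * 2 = 13988/77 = 181.66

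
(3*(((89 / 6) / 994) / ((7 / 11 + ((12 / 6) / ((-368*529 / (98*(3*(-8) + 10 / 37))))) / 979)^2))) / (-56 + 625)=17287247686851219209 / 88983301097976729870825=0.00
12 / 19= 0.63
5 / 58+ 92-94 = -111 / 58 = -1.91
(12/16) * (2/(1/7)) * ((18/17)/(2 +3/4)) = 756/187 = 4.04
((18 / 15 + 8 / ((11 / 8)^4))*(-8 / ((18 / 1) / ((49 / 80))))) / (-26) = 6166307 / 171299700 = 0.04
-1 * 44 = -44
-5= -5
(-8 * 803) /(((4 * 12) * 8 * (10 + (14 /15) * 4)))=-4015 /3296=-1.22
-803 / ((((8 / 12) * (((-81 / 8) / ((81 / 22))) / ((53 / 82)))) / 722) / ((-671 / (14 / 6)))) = -16869451302 / 287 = -58778575.97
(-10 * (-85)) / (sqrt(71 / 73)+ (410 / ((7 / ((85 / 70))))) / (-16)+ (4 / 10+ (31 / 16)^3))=201712493595648000 / 694541701419457 - 855994531840000 * sqrt(5183) / 694541701419457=201.70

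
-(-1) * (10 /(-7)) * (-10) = 100 /7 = 14.29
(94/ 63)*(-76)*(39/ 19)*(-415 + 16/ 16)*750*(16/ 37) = 8094528000/ 259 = 31253003.86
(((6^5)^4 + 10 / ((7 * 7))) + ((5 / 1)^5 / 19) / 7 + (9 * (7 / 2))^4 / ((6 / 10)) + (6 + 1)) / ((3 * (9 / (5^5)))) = 170194175461318413415625 / 402192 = 423166486308326404.84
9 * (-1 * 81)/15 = -243/5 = -48.60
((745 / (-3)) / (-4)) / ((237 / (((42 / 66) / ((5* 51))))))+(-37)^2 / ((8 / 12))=3276327437 / 1595484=2053.50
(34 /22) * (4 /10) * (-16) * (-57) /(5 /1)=31008 /275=112.76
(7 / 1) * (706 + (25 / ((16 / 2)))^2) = 320663 / 64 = 5010.36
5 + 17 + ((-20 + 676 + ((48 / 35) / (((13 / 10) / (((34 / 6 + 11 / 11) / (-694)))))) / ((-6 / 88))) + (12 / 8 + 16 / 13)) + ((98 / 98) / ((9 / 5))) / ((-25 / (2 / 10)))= 9674994821 / 14209650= 680.87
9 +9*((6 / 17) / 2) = 180 / 17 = 10.59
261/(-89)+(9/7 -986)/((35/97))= -59571214/21805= -2732.00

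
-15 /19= -0.79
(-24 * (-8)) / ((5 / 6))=1152 / 5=230.40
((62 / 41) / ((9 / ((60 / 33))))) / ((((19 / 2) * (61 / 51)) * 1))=0.03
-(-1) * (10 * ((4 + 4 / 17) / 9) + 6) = 182 / 17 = 10.71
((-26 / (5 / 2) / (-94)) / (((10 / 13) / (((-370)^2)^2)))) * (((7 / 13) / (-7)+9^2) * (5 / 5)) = 10252410334400 / 47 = 218136390093.62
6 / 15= 0.40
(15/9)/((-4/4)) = -5/3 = -1.67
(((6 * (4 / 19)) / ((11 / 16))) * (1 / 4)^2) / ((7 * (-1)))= -24 / 1463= -0.02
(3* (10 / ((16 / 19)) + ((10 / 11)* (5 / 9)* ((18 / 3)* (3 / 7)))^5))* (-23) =-23262970149135 / 21654273256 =-1074.29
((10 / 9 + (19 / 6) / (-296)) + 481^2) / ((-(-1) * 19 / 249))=102313873493 / 33744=3032061.21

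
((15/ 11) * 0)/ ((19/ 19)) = 0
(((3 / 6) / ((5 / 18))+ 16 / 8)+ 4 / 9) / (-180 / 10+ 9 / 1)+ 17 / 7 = 5548 / 2835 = 1.96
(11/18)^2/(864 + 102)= 121/312984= 0.00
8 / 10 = 4 / 5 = 0.80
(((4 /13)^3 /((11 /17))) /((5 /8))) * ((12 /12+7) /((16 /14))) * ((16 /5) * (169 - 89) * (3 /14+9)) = 143720448 /120835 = 1189.39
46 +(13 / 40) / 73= 134333 / 2920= 46.00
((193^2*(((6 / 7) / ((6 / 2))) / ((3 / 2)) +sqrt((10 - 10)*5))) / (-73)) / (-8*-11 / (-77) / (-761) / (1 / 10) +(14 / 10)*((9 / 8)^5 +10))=-18577155031040 / 3161012028939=-5.88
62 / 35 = 1.77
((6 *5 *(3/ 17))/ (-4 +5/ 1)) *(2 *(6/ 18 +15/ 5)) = 600/ 17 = 35.29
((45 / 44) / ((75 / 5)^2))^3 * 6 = 3 / 5324000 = 0.00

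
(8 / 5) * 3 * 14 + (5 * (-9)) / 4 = 1119 / 20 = 55.95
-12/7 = -1.71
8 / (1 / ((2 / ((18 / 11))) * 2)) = 176 / 9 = 19.56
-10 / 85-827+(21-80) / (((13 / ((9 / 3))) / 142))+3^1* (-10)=-2790.50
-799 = -799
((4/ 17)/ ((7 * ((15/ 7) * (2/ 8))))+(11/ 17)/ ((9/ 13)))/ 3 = 763/ 2295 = 0.33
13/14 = 0.93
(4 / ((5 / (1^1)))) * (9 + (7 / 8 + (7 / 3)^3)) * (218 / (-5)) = -531593 / 675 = -787.55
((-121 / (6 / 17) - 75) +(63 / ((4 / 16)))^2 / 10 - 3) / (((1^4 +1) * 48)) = 177887 / 2880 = 61.77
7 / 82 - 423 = -34679 / 82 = -422.91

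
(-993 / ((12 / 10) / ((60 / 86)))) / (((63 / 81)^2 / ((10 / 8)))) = -10054125 / 8428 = -1192.94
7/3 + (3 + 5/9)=53/9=5.89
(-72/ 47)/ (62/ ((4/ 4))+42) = -0.01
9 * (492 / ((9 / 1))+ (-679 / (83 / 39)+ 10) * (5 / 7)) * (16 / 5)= -13895088 / 2905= -4783.16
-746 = -746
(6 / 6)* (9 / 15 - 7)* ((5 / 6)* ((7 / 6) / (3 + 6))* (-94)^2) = -494816 / 81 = -6108.84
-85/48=-1.77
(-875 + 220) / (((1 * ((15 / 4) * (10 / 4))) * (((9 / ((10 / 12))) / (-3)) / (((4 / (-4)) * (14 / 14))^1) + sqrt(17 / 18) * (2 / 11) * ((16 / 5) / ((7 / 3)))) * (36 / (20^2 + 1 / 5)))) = -518058233 / 2390365 + 53824232 * sqrt(34) / 21513285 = -202.14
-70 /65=-14 /13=-1.08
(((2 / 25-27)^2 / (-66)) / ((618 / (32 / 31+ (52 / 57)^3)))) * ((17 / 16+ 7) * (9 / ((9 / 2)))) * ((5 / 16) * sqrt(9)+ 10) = -43817939882003 / 7805440486800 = -5.61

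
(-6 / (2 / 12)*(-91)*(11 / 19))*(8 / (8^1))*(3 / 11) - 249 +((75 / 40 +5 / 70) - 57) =226855 / 1064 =213.21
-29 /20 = -1.45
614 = 614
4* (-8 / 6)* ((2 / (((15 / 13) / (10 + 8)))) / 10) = -416 / 25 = -16.64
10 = 10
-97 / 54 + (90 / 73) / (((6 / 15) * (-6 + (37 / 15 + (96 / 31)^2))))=-1.29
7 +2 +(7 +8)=24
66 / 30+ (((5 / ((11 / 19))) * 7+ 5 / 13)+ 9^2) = 102988 / 715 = 144.04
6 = 6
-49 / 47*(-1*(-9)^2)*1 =84.45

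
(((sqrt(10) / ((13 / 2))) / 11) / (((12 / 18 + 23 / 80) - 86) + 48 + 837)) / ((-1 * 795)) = -32 * sqrt(10) / 1455084631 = -0.00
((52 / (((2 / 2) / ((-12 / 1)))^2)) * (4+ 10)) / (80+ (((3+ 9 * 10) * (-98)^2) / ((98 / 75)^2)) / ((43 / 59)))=4507776 / 30867815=0.15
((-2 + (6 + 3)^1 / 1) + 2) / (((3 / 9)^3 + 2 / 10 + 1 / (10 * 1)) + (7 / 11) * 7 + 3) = 26730 / 23141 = 1.16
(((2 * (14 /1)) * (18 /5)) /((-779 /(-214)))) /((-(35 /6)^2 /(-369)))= 4992192 /16625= 300.28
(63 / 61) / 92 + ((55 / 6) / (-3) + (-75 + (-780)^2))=30725125337 / 50508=608321.96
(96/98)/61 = 48/2989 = 0.02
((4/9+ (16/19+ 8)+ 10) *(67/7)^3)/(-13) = -991916374/762489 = -1300.89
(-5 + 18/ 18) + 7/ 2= -0.50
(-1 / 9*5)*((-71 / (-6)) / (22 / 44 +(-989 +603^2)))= -355 / 19581507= -0.00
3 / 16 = 0.19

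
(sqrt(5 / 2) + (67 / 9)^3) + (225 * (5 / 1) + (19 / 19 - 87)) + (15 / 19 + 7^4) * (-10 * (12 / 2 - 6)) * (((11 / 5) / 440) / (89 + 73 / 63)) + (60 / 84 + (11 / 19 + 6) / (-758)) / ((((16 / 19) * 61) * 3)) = sqrt(10) / 2 + 5480039993069 / 3775240224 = 1453.15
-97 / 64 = -1.52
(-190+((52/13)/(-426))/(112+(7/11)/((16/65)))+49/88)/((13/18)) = -214834485351/819022204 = -262.31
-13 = -13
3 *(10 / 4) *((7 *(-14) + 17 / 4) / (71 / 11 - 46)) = 4125 / 232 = 17.78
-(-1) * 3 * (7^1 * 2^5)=672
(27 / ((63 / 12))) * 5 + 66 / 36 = 1157 / 42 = 27.55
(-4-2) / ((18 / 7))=-7 / 3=-2.33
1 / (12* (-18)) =-1 / 216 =-0.00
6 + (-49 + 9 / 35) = -1496 / 35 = -42.74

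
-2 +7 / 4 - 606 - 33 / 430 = -521441 / 860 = -606.33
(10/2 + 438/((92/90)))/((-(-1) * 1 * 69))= 9970/1587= 6.28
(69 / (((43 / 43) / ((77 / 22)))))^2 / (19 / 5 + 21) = 1166445 / 496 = 2351.70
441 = 441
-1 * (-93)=93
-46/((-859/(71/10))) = 1633/4295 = 0.38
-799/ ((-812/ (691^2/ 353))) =381507319/ 286636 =1330.98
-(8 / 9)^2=-64 / 81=-0.79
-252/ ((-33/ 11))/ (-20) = -21/ 5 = -4.20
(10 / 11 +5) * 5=325 / 11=29.55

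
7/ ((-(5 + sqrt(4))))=-1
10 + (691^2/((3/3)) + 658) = 478149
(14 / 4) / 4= 7 / 8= 0.88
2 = 2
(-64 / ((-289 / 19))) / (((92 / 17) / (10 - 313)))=-92112 / 391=-235.58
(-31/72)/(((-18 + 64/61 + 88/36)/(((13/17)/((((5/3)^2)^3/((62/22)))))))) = 555551217/186158500000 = 0.00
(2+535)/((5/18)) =9666/5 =1933.20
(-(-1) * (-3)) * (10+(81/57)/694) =-395661/13186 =-30.01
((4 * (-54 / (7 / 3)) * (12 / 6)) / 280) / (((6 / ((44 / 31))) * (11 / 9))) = -972 / 7595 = -0.13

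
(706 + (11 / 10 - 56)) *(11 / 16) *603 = 43187463 / 160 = 269921.64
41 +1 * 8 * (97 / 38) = 1167 / 19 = 61.42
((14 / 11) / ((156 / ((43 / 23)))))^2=0.00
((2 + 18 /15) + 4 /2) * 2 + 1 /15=157 /15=10.47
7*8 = 56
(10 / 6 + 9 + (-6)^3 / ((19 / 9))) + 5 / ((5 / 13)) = -4483 / 57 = -78.65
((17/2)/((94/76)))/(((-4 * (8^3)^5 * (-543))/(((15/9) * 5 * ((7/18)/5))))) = 11305/193955117777081597952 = 0.00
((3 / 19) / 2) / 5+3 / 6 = 49 / 95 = 0.52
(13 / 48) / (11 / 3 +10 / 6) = 13 / 256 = 0.05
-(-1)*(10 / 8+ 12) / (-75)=-53 / 300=-0.18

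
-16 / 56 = -2 / 7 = -0.29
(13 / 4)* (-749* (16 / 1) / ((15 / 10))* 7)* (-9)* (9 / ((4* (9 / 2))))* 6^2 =29444688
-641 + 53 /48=-30715 /48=-639.90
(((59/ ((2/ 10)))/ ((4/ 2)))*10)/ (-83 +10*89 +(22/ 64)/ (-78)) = 3681600/ 2014261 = 1.83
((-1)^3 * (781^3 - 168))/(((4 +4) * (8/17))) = -8098449341/64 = -126538270.95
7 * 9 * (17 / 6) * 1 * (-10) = -1785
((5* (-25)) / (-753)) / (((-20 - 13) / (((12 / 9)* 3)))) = -500 / 24849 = -0.02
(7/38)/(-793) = -7/30134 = -0.00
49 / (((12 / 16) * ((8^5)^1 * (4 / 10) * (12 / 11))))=2695 / 589824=0.00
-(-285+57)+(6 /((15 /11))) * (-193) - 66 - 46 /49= -688.14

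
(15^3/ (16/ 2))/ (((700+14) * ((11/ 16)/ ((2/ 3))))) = 750/ 1309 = 0.57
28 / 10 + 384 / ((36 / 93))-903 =459 / 5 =91.80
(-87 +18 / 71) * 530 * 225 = -734460750 / 71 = -10344517.61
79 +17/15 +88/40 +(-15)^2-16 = 874/3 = 291.33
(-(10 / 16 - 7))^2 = 2601 / 64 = 40.64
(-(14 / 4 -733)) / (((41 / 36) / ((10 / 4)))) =65655 / 41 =1601.34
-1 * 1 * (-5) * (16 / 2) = 40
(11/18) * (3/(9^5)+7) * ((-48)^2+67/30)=52429977787/5314410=9865.63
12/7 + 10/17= 274/119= 2.30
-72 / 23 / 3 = -24 / 23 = -1.04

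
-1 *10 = -10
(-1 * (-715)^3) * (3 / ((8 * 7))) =1096577625 / 56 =19581743.30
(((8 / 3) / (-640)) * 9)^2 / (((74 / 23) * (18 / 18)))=207 / 473600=0.00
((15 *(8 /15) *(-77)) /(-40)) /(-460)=-77 /2300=-0.03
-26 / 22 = -13 / 11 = -1.18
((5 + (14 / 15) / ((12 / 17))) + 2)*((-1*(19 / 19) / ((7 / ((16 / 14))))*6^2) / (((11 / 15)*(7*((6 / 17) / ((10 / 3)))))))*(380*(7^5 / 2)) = -287379951.52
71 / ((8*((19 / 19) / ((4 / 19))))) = 71 / 38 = 1.87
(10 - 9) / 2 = 1 / 2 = 0.50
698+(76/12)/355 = 743389/1065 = 698.02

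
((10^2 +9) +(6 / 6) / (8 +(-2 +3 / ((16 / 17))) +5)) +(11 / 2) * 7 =66997 / 454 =147.57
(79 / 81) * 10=790 / 81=9.75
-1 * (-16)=16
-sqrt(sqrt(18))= -2^(1/4) * sqrt(3)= -2.06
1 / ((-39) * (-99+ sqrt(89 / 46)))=sqrt(4094) / 17579523+ 1518 / 5859841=0.00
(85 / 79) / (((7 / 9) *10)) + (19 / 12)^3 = 3925219 / 955584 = 4.11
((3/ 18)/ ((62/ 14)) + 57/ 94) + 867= 3792472/ 4371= 867.64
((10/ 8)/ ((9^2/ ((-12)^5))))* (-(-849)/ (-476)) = 815040/ 119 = 6849.08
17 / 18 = 0.94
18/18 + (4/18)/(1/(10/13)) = 1.17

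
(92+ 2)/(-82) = -47/41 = -1.15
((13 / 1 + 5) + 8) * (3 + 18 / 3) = 234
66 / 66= 1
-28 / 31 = -0.90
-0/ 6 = 0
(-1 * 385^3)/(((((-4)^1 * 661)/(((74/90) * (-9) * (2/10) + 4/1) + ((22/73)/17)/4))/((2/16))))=6810.74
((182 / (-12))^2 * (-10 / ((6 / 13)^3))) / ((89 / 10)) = -454833925 / 173016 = -2628.85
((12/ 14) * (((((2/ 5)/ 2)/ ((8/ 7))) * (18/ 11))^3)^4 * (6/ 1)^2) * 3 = 45234893515255008322023/ 1606875328881152000000000000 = 0.00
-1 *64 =-64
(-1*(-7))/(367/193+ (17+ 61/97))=131047/365629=0.36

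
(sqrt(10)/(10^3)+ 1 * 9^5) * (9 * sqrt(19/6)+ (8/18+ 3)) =(62+ 27 * sqrt(114)) * (sqrt(10)+ 59049000)/18000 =1149097.25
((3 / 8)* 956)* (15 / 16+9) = 114003 / 32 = 3562.59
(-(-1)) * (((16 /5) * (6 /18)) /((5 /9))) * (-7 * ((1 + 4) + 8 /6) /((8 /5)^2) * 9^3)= -96957 /4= -24239.25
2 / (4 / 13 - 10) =-13 / 63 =-0.21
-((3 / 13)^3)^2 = -729 / 4826809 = -0.00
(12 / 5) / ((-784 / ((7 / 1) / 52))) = -3 / 7280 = -0.00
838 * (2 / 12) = 419 / 3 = 139.67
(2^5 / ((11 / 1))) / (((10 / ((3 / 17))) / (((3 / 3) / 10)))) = 24 / 4675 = 0.01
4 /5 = 0.80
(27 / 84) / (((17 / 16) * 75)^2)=64 / 1264375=0.00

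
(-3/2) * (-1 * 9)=27/2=13.50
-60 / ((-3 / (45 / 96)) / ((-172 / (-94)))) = 3225 / 188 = 17.15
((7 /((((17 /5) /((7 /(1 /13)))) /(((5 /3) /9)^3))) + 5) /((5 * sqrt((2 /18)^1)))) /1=414236 /111537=3.71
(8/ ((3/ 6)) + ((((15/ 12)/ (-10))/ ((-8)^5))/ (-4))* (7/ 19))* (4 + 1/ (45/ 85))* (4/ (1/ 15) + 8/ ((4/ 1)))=174578113457/ 29884416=5841.78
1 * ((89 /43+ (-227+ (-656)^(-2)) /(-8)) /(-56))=-4506908885 /8289992704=-0.54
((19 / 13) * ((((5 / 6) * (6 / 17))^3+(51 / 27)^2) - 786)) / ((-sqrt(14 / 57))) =227533094 * sqrt(798) / 2785671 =2307.36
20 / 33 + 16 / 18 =148 / 99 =1.49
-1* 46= -46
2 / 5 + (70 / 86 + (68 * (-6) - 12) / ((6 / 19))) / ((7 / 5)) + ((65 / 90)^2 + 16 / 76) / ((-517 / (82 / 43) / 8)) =-162349978597 / 171067545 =-949.04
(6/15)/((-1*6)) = -1/15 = -0.07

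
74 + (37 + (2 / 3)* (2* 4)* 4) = 397 / 3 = 132.33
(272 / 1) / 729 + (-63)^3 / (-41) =182295415 / 29889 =6099.08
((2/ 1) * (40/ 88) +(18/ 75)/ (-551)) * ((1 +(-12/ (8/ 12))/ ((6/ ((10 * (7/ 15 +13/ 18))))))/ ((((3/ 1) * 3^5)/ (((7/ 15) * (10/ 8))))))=-25058488/ 994155525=-0.03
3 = 3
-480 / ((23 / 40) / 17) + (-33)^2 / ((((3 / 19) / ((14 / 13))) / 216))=475456944 / 299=1590157.00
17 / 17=1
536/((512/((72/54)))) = 67/48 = 1.40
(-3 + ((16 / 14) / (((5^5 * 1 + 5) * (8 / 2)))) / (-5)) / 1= -164326 / 54775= -3.00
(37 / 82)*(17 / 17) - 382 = -31287 / 82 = -381.55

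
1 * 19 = 19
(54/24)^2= 81/16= 5.06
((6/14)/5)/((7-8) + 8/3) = 9/175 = 0.05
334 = 334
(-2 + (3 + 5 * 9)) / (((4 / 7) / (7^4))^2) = 6496930727 / 8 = 812116340.88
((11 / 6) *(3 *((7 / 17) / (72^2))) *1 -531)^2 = 8759436071075881 / 31066177536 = 281960.54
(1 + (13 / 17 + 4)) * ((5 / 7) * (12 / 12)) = 70 / 17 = 4.12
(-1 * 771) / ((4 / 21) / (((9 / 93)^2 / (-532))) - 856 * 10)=20817 / 523264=0.04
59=59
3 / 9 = 1 / 3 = 0.33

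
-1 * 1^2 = -1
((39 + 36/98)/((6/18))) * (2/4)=5787/98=59.05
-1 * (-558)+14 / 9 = 5036 / 9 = 559.56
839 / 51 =16.45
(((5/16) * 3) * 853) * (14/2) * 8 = 89565/2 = 44782.50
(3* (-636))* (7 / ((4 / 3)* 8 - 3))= -40068 / 23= -1742.09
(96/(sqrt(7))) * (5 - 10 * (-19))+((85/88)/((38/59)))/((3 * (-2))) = -5015/20064+18720 * sqrt(7)/7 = 7075.24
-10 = -10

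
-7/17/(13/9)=-63/221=-0.29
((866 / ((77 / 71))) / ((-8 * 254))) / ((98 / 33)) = -92229 / 696976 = -0.13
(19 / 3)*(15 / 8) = 95 / 8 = 11.88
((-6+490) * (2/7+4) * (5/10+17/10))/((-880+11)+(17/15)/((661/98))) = -316724760/60301283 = -5.25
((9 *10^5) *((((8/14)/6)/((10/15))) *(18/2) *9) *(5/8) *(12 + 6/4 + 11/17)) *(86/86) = 10957781250/119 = 92082195.38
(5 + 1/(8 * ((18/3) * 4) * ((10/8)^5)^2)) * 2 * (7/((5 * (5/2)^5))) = 65632340032/457763671875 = 0.14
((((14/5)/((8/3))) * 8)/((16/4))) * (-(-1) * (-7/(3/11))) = -539/10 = -53.90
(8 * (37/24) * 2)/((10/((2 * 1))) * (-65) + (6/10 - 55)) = -370/5691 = -0.07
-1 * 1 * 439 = -439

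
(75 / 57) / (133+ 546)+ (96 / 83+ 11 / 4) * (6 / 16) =50264191 / 34265056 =1.47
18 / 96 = 3 / 16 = 0.19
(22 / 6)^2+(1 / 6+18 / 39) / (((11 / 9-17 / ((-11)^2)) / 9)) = 5146735 / 275652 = 18.67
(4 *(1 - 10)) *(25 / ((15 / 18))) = -1080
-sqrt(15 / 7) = -sqrt(105) / 7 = -1.46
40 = 40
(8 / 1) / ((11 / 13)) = 104 / 11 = 9.45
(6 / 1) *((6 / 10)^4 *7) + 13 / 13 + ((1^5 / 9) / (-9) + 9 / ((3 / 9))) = 1692437 / 50625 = 33.43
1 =1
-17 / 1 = -17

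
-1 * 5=-5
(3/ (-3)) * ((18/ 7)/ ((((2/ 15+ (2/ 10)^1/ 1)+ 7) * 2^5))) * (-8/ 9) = 3/ 308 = 0.01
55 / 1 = 55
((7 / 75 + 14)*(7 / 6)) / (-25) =-7399 / 11250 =-0.66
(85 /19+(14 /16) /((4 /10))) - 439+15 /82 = -5386391 /12464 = -432.16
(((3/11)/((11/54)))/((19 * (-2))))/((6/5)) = -135/4598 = -0.03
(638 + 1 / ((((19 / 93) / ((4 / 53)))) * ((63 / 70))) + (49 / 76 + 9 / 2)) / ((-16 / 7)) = -281.56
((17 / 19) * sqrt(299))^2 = 86411 / 361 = 239.37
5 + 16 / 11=71 / 11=6.45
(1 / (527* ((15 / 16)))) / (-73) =-16 / 577065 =-0.00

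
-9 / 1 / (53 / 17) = -153 / 53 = -2.89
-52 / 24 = -2.17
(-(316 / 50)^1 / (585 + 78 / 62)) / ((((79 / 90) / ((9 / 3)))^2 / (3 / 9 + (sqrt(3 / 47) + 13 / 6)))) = -75330 / 239291 - 30132 * sqrt(141) / 11246677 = -0.35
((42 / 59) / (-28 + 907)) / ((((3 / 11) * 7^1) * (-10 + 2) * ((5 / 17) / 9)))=-561 / 345740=-0.00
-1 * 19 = -19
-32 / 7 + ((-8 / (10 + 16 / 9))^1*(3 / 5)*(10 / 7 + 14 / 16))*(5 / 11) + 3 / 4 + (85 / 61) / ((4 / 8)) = -1455087 / 995764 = -1.46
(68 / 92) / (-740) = -17 / 17020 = -0.00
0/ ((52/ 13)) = 0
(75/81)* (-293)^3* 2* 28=-35215259800/27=-1304268881.48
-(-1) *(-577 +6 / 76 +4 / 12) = -65731 / 114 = -576.59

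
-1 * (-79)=79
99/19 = 5.21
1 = 1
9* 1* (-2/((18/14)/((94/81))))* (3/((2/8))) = -5264/27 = -194.96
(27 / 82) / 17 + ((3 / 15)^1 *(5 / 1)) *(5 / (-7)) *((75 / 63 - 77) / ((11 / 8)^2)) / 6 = 356520427 / 74385234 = 4.79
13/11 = 1.18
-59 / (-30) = 59 / 30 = 1.97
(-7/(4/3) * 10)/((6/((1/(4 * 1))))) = -35/16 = -2.19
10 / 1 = 10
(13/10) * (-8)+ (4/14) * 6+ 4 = -164/35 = -4.69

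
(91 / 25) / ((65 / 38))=266 / 125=2.13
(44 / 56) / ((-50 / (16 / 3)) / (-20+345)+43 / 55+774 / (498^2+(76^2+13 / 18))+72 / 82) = 841735548940 / 1750579581511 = 0.48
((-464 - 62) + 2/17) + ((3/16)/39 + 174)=-1244239/3536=-351.88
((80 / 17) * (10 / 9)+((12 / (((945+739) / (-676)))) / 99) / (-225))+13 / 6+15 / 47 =38537136323 / 4995228150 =7.71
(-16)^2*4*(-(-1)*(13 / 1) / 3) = 13312 / 3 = 4437.33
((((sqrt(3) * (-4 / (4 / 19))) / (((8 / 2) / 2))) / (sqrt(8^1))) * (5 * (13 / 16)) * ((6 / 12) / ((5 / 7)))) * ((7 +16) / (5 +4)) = -39767 * sqrt(6) / 2304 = -42.28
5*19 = 95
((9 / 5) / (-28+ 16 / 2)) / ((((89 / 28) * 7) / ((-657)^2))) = -3884841 / 2225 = -1746.00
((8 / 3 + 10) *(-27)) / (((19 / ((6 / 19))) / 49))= -5292 / 19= -278.53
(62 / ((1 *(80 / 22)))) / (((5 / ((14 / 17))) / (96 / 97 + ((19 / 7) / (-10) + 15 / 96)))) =32397387 / 13192000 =2.46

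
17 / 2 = 8.50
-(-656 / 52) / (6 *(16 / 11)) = 1.45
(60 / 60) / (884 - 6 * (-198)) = 1 / 2072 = 0.00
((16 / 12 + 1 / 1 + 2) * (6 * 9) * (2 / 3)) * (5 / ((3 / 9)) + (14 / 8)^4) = 243399 / 64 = 3803.11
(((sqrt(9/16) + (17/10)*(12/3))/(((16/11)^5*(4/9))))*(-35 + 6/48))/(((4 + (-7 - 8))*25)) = 5551296201/16777216000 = 0.33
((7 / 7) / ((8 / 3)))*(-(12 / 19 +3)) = -207 / 152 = -1.36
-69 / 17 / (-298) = 69 / 5066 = 0.01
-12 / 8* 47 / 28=-141 / 56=-2.52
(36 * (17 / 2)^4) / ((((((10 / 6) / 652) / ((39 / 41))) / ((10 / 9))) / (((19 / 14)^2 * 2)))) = 575011265751 / 2009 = 286217653.44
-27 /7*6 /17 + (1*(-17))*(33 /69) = -25979 /2737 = -9.49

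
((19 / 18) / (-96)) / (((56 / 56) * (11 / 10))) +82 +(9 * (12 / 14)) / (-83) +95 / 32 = 58576759 / 690228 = 84.87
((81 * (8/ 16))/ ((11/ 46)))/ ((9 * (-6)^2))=23/ 44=0.52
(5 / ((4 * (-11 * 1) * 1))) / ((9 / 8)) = -10 / 99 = -0.10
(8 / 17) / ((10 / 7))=28 / 85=0.33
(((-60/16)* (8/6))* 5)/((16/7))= -175/16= -10.94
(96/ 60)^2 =2.56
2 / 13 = 0.15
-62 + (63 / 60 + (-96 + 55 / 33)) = -9317 / 60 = -155.28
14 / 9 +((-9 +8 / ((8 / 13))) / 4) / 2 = 37 / 18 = 2.06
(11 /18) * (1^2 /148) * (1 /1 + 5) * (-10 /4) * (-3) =55 /296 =0.19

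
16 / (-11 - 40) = -16 / 51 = -0.31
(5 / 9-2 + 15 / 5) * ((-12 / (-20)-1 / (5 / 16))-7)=-224 / 15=-14.93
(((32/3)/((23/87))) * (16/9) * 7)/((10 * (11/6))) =103936/3795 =27.39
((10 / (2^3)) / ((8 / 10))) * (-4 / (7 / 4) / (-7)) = 25 / 49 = 0.51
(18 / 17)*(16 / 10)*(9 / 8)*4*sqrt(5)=648*sqrt(5) / 85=17.05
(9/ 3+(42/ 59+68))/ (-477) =-0.15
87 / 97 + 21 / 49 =1.33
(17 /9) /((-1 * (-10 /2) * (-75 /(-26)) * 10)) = 221 /16875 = 0.01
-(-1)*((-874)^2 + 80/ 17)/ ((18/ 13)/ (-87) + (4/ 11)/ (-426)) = -2867662978323/ 62951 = -45553890.78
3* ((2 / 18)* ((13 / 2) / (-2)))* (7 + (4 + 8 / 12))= -455 / 36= -12.64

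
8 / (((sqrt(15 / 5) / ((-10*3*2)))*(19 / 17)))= -2720*sqrt(3) / 19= -247.96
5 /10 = 1 /2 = 0.50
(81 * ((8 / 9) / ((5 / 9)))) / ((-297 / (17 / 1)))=-408 / 55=-7.42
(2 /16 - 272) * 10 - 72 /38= -206769 /76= -2720.64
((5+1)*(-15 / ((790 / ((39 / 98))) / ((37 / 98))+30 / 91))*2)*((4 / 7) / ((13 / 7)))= -55944 / 5311345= -0.01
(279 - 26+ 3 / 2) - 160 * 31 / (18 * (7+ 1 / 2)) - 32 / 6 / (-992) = 182269 / 837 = 217.76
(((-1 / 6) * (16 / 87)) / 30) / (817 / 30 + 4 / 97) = -776 / 20715309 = -0.00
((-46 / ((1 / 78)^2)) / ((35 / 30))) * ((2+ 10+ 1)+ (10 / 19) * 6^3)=-4041795888 / 133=-30389442.77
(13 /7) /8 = 13 /56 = 0.23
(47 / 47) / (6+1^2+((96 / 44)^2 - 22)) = -121 / 1239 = -0.10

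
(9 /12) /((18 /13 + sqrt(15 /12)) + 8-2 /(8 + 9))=1357824 /16533011-146523 * sqrt(5) /33066022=0.07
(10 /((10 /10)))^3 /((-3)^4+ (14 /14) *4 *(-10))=1000 /41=24.39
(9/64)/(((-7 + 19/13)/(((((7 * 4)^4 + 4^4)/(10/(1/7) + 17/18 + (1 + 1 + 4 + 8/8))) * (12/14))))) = -1686204/9821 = -171.69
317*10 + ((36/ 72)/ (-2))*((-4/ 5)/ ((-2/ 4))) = 15848/ 5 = 3169.60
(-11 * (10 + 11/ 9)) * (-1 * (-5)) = -5555/ 9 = -617.22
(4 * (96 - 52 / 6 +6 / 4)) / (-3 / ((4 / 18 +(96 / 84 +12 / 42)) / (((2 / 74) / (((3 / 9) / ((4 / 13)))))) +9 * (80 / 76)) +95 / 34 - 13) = -1230637837 / 35483730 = -34.68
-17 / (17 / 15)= -15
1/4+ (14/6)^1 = 31/12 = 2.58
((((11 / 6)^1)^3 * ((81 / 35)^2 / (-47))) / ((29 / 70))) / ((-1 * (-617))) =-323433 / 117735940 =-0.00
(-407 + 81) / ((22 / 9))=-133.36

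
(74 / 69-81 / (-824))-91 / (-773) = 56628641 / 43949688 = 1.29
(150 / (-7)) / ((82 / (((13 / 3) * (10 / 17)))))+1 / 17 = -2963 / 4879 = -0.61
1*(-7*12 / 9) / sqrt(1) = -28 / 3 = -9.33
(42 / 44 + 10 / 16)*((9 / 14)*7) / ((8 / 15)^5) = 949978125 / 5767168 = 164.72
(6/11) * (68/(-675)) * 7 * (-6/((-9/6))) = -3808/2475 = -1.54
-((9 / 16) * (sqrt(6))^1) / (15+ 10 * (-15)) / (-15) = -sqrt(6) / 3600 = -0.00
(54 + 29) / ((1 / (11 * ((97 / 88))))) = 8051 / 8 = 1006.38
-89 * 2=-178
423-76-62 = 285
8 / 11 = 0.73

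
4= 4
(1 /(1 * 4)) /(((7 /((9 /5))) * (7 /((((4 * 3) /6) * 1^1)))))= 9 /490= 0.02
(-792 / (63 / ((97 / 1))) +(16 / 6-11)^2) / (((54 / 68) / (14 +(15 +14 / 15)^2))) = -148463505086 / 382725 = -387911.70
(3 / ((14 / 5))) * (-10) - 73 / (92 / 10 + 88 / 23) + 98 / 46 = -488833 / 34454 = -14.19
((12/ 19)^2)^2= 20736/ 130321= 0.16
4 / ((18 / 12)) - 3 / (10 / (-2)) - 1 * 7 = -56 / 15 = -3.73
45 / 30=3 / 2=1.50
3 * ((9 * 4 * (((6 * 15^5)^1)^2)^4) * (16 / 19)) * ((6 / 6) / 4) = 80231352265013671156419329345226287841796875000000000000 / 19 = 4222702750790193218758912000000000000000000000000000000.00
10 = 10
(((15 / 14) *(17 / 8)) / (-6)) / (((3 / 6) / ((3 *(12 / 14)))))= -1.95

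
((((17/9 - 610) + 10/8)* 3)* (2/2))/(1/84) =-152929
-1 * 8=-8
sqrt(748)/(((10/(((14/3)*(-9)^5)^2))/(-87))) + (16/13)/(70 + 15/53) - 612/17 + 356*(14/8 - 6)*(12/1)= -6606294178428*sqrt(187)/5 - 880946752/48425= -18067942854443.40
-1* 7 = -7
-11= -11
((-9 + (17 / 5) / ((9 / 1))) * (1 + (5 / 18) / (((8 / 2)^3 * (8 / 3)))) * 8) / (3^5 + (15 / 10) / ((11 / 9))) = -3283159 / 11605680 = -0.28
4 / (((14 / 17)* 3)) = 34 / 21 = 1.62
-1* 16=-16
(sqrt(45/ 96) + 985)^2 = (sqrt(30) + 7880)^2/ 64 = 971574.24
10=10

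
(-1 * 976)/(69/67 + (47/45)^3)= -2979423000/6621883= -449.94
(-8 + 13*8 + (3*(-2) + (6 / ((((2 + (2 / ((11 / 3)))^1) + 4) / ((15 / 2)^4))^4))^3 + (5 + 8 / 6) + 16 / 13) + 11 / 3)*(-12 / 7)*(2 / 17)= -3315972456324388888524330287310713625251314367865900247543821 / 467552060735957833317613568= -7092199425032645918020080000000000.00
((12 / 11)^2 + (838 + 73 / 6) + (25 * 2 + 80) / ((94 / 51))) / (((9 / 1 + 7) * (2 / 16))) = 31456685 / 68244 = 460.94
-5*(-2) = 10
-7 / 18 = -0.39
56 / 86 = 28 / 43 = 0.65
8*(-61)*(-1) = 488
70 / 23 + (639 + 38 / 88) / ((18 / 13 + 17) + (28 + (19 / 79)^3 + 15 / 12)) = 16.46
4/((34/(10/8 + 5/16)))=25/136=0.18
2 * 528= 1056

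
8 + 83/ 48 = 467/ 48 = 9.73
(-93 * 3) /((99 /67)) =-2077 /11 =-188.82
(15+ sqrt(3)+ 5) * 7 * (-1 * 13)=-1820 - 91 * sqrt(3)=-1977.62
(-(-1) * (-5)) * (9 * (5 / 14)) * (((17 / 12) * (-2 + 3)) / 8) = -2.85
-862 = -862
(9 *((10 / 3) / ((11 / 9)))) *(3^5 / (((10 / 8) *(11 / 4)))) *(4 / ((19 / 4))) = 3359232 / 2299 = 1461.17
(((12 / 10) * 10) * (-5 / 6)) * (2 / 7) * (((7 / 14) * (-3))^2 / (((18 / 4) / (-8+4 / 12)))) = 10.95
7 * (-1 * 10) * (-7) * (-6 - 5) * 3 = -16170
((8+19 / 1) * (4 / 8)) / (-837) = -1 / 62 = -0.02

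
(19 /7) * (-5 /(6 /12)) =-190 /7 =-27.14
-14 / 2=-7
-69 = -69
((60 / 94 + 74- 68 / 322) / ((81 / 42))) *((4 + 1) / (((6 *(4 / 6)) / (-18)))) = -938650 / 1081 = -868.32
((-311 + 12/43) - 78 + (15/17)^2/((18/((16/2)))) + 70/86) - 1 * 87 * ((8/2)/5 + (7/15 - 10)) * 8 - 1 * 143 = 344714979/62135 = 5547.84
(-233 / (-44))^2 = 54289 / 1936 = 28.04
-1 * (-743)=743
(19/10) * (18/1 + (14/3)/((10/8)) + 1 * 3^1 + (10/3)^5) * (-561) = -1883271203/4050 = -465005.24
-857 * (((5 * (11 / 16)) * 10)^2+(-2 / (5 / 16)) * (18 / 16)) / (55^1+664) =-322078597 / 230080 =-1399.85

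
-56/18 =-28/9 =-3.11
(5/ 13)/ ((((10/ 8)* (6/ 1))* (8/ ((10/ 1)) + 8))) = 5/ 858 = 0.01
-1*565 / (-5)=113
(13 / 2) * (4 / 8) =13 / 4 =3.25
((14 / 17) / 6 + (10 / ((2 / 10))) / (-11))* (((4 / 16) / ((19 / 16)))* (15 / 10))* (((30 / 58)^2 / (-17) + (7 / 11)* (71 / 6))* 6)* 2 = -70141788028 / 558769651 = -125.53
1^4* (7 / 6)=1.17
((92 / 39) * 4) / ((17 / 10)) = 3680 / 663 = 5.55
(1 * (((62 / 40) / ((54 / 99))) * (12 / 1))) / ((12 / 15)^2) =1705 / 32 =53.28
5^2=25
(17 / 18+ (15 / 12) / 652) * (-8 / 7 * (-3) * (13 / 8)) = 288769 / 54768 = 5.27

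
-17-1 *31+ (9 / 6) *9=-69 / 2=-34.50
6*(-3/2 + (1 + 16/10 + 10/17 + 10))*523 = 3117603/85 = 36677.68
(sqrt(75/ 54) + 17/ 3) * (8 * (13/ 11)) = 260 * sqrt(2)/ 33 + 1768/ 33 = 64.72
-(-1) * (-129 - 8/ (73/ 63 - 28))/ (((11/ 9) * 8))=-178065/ 13528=-13.16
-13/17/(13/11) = -11/17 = -0.65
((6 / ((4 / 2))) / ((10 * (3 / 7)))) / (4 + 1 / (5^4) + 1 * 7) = 875 / 13752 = 0.06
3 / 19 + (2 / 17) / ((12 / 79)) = 1807 / 1938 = 0.93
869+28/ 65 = 56513/ 65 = 869.43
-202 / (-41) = 202 / 41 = 4.93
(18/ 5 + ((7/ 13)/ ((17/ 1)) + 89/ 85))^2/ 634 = 534578/ 15482597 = 0.03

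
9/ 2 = 4.50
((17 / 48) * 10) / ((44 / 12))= 85 / 88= 0.97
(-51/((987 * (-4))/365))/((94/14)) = 6205/8836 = 0.70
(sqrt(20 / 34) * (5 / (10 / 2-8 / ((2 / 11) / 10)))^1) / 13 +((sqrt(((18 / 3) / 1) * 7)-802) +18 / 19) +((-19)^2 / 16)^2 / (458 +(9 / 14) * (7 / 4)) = -1786421821 / 2233184-sqrt(170) / 19227 +sqrt(42) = -793.46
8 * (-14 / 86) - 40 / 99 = -7264 / 4257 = -1.71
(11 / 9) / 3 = 11 / 27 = 0.41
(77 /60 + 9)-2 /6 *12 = 6.28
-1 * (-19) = 19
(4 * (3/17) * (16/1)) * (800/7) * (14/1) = 307200/17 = 18070.59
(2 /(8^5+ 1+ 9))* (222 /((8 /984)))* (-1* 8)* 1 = -24272 /1821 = -13.33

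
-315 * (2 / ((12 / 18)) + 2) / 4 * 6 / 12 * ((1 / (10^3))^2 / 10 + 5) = -984.38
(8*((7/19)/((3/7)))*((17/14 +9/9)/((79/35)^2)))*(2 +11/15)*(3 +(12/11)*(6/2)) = 200538380/3913107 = 51.25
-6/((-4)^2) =-3/8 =-0.38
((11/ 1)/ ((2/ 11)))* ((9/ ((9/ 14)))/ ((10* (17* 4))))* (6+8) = 5929/ 340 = 17.44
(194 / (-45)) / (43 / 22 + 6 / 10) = -4268 / 2529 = -1.69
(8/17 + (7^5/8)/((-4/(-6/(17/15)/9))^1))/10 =84163/2720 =30.94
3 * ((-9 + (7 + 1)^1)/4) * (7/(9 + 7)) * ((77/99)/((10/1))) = -0.03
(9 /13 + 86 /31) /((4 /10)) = 6985 /806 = 8.67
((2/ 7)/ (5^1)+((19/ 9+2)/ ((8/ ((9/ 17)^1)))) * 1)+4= 20607/ 4760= 4.33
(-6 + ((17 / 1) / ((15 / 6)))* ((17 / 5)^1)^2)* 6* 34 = 1851504 / 125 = 14812.03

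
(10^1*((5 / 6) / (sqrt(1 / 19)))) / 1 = 25*sqrt(19) / 3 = 36.32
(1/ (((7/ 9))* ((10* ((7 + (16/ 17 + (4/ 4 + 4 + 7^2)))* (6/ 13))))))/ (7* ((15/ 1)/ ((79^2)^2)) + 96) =662151377/ 14134205790180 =0.00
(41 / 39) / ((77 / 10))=410 / 3003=0.14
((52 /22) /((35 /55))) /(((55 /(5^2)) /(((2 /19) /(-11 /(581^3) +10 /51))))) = 371512885380 /409896829441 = 0.91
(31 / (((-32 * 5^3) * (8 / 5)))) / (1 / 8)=-31 / 800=-0.04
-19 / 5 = -3.80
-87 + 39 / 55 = -4746 / 55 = -86.29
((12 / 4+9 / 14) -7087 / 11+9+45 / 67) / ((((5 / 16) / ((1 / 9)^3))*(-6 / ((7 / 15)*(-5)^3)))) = -130204540 / 4835457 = -26.93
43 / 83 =0.52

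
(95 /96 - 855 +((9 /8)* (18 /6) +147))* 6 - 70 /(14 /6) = -68029 /16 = -4251.81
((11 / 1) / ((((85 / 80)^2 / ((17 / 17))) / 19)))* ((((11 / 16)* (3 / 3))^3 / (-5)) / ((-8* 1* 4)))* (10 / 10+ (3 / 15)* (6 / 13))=0.41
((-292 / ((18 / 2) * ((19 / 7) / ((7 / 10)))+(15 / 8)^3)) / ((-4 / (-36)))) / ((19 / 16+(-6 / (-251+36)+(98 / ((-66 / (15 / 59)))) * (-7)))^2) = -4.26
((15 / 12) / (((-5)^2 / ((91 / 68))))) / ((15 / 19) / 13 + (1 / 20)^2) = 112385 / 106199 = 1.06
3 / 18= 1 / 6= 0.17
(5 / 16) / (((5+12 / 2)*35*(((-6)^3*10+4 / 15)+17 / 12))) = -15 / 39885692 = -0.00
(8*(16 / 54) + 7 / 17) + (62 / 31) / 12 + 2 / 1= 4543 / 918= 4.95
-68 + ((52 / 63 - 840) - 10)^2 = 2861766112 / 3969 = 721029.51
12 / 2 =6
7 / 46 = 0.15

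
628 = 628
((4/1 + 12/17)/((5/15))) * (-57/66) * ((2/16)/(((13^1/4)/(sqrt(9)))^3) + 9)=-45574920/410839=-110.93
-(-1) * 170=170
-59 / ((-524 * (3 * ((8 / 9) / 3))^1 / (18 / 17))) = 4779 / 35632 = 0.13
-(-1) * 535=535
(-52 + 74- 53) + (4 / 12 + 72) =124 / 3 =41.33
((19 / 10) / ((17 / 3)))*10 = 57 / 17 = 3.35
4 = 4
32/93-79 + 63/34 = -242851/3162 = -76.80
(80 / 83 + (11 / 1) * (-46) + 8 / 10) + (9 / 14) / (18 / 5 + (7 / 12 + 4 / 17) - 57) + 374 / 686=-3845466218387 / 7634389385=-503.70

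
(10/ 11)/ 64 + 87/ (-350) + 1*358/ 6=10983089/ 184800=59.43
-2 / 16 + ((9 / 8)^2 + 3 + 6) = 649 / 64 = 10.14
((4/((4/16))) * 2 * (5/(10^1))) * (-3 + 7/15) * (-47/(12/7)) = 50008/45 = 1111.29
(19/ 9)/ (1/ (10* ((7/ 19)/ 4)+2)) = 37/ 6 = 6.17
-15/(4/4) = -15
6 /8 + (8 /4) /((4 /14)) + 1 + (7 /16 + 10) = 307 /16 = 19.19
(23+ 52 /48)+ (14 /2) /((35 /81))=2417 /60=40.28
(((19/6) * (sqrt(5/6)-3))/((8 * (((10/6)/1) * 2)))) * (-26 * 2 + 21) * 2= 15.37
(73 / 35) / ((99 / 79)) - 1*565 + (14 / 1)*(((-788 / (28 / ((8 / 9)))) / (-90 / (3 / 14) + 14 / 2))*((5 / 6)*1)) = -49294738 / 87615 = -562.63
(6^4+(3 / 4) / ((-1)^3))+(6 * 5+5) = 5321 / 4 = 1330.25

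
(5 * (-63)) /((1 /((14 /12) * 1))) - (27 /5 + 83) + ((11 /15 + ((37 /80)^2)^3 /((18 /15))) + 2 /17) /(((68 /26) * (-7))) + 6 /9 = -193154403360725463 /424253849600000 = -455.28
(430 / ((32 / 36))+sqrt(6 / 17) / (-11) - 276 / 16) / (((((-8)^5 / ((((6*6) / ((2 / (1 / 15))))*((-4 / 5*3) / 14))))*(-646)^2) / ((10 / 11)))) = 8397 / 1316181278720 - 9*sqrt(102) / 123062949560320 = 0.00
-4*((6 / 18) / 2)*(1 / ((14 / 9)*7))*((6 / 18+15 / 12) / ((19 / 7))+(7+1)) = -103 / 196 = -0.53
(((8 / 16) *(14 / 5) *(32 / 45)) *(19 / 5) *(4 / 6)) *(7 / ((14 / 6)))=8512 / 1125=7.57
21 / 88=0.24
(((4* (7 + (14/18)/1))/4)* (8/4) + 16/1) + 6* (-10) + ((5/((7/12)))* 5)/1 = 908/63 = 14.41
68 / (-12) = -17 / 3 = -5.67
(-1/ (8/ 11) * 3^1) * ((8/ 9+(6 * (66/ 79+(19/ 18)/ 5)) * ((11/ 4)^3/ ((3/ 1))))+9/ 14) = -263146829/ 1415680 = -185.88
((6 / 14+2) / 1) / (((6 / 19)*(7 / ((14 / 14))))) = 1.10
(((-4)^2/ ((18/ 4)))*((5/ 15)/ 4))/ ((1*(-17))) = -8/ 459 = -0.02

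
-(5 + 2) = -7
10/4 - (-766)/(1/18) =27581/2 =13790.50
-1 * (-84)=84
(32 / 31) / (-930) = -16 / 14415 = -0.00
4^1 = 4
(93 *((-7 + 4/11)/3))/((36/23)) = -52049/396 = -131.44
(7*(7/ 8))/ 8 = 49/ 64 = 0.77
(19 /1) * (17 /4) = 323 /4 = 80.75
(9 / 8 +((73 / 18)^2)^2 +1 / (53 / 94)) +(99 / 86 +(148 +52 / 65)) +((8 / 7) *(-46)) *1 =3104857237687 / 8373410640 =370.80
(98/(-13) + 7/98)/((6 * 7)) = -453/2548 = -0.18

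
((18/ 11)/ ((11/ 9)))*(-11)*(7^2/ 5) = -7938/ 55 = -144.33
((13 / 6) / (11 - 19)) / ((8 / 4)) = -13 / 96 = -0.14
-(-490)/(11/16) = 7840/11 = 712.73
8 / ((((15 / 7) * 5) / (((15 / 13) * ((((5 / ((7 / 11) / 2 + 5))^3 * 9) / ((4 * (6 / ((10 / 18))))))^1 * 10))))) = 93170000 / 62462907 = 1.49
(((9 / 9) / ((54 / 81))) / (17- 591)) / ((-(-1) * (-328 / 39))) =117 / 376544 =0.00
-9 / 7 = -1.29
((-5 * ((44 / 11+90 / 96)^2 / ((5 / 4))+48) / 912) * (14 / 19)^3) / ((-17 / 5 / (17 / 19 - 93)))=-32415000625 / 8081987136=-4.01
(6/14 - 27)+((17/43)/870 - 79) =-27645871/261870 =-105.57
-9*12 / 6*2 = -36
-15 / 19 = -0.79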